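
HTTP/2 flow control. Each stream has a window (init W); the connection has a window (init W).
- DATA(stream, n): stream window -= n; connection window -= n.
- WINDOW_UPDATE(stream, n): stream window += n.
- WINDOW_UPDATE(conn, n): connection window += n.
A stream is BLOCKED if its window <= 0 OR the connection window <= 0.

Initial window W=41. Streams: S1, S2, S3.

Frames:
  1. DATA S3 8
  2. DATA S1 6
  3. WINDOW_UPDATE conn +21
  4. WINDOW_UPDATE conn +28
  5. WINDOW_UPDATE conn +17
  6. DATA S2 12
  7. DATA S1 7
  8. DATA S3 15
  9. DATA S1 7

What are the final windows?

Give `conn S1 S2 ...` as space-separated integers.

Op 1: conn=33 S1=41 S2=41 S3=33 blocked=[]
Op 2: conn=27 S1=35 S2=41 S3=33 blocked=[]
Op 3: conn=48 S1=35 S2=41 S3=33 blocked=[]
Op 4: conn=76 S1=35 S2=41 S3=33 blocked=[]
Op 5: conn=93 S1=35 S2=41 S3=33 blocked=[]
Op 6: conn=81 S1=35 S2=29 S3=33 blocked=[]
Op 7: conn=74 S1=28 S2=29 S3=33 blocked=[]
Op 8: conn=59 S1=28 S2=29 S3=18 blocked=[]
Op 9: conn=52 S1=21 S2=29 S3=18 blocked=[]

Answer: 52 21 29 18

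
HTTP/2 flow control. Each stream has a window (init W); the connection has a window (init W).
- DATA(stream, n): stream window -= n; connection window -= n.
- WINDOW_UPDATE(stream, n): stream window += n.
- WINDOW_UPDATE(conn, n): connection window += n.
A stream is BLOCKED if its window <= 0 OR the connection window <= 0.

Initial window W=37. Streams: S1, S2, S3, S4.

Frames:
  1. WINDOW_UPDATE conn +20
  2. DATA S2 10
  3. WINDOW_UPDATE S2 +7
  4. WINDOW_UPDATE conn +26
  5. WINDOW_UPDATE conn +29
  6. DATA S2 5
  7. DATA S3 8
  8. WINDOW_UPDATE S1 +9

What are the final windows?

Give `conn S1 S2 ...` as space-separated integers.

Answer: 89 46 29 29 37

Derivation:
Op 1: conn=57 S1=37 S2=37 S3=37 S4=37 blocked=[]
Op 2: conn=47 S1=37 S2=27 S3=37 S4=37 blocked=[]
Op 3: conn=47 S1=37 S2=34 S3=37 S4=37 blocked=[]
Op 4: conn=73 S1=37 S2=34 S3=37 S4=37 blocked=[]
Op 5: conn=102 S1=37 S2=34 S3=37 S4=37 blocked=[]
Op 6: conn=97 S1=37 S2=29 S3=37 S4=37 blocked=[]
Op 7: conn=89 S1=37 S2=29 S3=29 S4=37 blocked=[]
Op 8: conn=89 S1=46 S2=29 S3=29 S4=37 blocked=[]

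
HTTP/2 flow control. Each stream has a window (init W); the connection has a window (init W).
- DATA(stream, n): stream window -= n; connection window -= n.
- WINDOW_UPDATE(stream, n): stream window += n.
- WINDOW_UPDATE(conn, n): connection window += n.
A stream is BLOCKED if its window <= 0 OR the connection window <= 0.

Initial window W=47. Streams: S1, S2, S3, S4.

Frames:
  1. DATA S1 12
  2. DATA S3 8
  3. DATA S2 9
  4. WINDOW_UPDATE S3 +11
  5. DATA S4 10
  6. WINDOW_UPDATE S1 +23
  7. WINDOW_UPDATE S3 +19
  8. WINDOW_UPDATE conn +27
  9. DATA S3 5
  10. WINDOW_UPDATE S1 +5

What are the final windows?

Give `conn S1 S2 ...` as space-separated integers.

Answer: 30 63 38 64 37

Derivation:
Op 1: conn=35 S1=35 S2=47 S3=47 S4=47 blocked=[]
Op 2: conn=27 S1=35 S2=47 S3=39 S4=47 blocked=[]
Op 3: conn=18 S1=35 S2=38 S3=39 S4=47 blocked=[]
Op 4: conn=18 S1=35 S2=38 S3=50 S4=47 blocked=[]
Op 5: conn=8 S1=35 S2=38 S3=50 S4=37 blocked=[]
Op 6: conn=8 S1=58 S2=38 S3=50 S4=37 blocked=[]
Op 7: conn=8 S1=58 S2=38 S3=69 S4=37 blocked=[]
Op 8: conn=35 S1=58 S2=38 S3=69 S4=37 blocked=[]
Op 9: conn=30 S1=58 S2=38 S3=64 S4=37 blocked=[]
Op 10: conn=30 S1=63 S2=38 S3=64 S4=37 blocked=[]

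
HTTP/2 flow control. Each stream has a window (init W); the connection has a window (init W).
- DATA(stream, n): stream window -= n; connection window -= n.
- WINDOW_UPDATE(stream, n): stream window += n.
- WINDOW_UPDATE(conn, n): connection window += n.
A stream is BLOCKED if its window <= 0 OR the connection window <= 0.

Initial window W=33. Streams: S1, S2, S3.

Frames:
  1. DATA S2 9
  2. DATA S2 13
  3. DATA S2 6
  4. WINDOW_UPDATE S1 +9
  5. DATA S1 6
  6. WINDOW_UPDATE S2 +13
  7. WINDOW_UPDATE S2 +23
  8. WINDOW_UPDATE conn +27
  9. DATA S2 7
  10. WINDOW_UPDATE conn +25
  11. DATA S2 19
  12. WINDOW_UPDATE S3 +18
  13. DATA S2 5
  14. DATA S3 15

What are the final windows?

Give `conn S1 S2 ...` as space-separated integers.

Answer: 5 36 10 36

Derivation:
Op 1: conn=24 S1=33 S2=24 S3=33 blocked=[]
Op 2: conn=11 S1=33 S2=11 S3=33 blocked=[]
Op 3: conn=5 S1=33 S2=5 S3=33 blocked=[]
Op 4: conn=5 S1=42 S2=5 S3=33 blocked=[]
Op 5: conn=-1 S1=36 S2=5 S3=33 blocked=[1, 2, 3]
Op 6: conn=-1 S1=36 S2=18 S3=33 blocked=[1, 2, 3]
Op 7: conn=-1 S1=36 S2=41 S3=33 blocked=[1, 2, 3]
Op 8: conn=26 S1=36 S2=41 S3=33 blocked=[]
Op 9: conn=19 S1=36 S2=34 S3=33 blocked=[]
Op 10: conn=44 S1=36 S2=34 S3=33 blocked=[]
Op 11: conn=25 S1=36 S2=15 S3=33 blocked=[]
Op 12: conn=25 S1=36 S2=15 S3=51 blocked=[]
Op 13: conn=20 S1=36 S2=10 S3=51 blocked=[]
Op 14: conn=5 S1=36 S2=10 S3=36 blocked=[]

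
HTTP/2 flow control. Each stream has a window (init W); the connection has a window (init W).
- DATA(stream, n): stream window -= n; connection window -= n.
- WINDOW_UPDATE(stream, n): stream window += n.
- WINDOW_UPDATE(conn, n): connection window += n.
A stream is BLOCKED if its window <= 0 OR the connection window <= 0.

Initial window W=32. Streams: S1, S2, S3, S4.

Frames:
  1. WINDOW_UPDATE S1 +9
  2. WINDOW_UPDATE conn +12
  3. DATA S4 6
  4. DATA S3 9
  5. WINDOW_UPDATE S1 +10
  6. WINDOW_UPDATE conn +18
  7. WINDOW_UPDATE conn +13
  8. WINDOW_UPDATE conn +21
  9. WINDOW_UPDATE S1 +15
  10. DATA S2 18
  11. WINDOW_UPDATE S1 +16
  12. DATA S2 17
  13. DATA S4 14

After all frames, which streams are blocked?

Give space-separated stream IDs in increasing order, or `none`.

Answer: S2

Derivation:
Op 1: conn=32 S1=41 S2=32 S3=32 S4=32 blocked=[]
Op 2: conn=44 S1=41 S2=32 S3=32 S4=32 blocked=[]
Op 3: conn=38 S1=41 S2=32 S3=32 S4=26 blocked=[]
Op 4: conn=29 S1=41 S2=32 S3=23 S4=26 blocked=[]
Op 5: conn=29 S1=51 S2=32 S3=23 S4=26 blocked=[]
Op 6: conn=47 S1=51 S2=32 S3=23 S4=26 blocked=[]
Op 7: conn=60 S1=51 S2=32 S3=23 S4=26 blocked=[]
Op 8: conn=81 S1=51 S2=32 S3=23 S4=26 blocked=[]
Op 9: conn=81 S1=66 S2=32 S3=23 S4=26 blocked=[]
Op 10: conn=63 S1=66 S2=14 S3=23 S4=26 blocked=[]
Op 11: conn=63 S1=82 S2=14 S3=23 S4=26 blocked=[]
Op 12: conn=46 S1=82 S2=-3 S3=23 S4=26 blocked=[2]
Op 13: conn=32 S1=82 S2=-3 S3=23 S4=12 blocked=[2]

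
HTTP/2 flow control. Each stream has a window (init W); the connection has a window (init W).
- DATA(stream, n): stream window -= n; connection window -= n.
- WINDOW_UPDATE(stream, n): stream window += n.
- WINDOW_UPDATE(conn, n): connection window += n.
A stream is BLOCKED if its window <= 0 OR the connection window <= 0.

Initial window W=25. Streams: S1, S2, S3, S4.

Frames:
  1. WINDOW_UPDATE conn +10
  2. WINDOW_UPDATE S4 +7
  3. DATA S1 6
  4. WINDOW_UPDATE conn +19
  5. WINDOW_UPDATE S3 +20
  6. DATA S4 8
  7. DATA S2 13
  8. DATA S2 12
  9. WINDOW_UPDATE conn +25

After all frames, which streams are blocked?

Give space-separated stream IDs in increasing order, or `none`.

Op 1: conn=35 S1=25 S2=25 S3=25 S4=25 blocked=[]
Op 2: conn=35 S1=25 S2=25 S3=25 S4=32 blocked=[]
Op 3: conn=29 S1=19 S2=25 S3=25 S4=32 blocked=[]
Op 4: conn=48 S1=19 S2=25 S3=25 S4=32 blocked=[]
Op 5: conn=48 S1=19 S2=25 S3=45 S4=32 blocked=[]
Op 6: conn=40 S1=19 S2=25 S3=45 S4=24 blocked=[]
Op 7: conn=27 S1=19 S2=12 S3=45 S4=24 blocked=[]
Op 8: conn=15 S1=19 S2=0 S3=45 S4=24 blocked=[2]
Op 9: conn=40 S1=19 S2=0 S3=45 S4=24 blocked=[2]

Answer: S2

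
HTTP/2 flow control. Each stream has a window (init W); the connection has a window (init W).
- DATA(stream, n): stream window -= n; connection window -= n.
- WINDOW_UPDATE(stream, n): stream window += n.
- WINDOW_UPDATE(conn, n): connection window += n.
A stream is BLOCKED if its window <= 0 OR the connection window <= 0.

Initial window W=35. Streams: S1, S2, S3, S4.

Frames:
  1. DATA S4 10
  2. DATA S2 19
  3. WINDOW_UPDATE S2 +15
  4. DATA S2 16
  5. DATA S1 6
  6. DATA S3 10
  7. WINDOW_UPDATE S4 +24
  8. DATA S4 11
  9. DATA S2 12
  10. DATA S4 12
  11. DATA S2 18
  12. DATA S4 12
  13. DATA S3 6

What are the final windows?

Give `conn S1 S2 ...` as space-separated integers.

Answer: -97 29 -15 19 14

Derivation:
Op 1: conn=25 S1=35 S2=35 S3=35 S4=25 blocked=[]
Op 2: conn=6 S1=35 S2=16 S3=35 S4=25 blocked=[]
Op 3: conn=6 S1=35 S2=31 S3=35 S4=25 blocked=[]
Op 4: conn=-10 S1=35 S2=15 S3=35 S4=25 blocked=[1, 2, 3, 4]
Op 5: conn=-16 S1=29 S2=15 S3=35 S4=25 blocked=[1, 2, 3, 4]
Op 6: conn=-26 S1=29 S2=15 S3=25 S4=25 blocked=[1, 2, 3, 4]
Op 7: conn=-26 S1=29 S2=15 S3=25 S4=49 blocked=[1, 2, 3, 4]
Op 8: conn=-37 S1=29 S2=15 S3=25 S4=38 blocked=[1, 2, 3, 4]
Op 9: conn=-49 S1=29 S2=3 S3=25 S4=38 blocked=[1, 2, 3, 4]
Op 10: conn=-61 S1=29 S2=3 S3=25 S4=26 blocked=[1, 2, 3, 4]
Op 11: conn=-79 S1=29 S2=-15 S3=25 S4=26 blocked=[1, 2, 3, 4]
Op 12: conn=-91 S1=29 S2=-15 S3=25 S4=14 blocked=[1, 2, 3, 4]
Op 13: conn=-97 S1=29 S2=-15 S3=19 S4=14 blocked=[1, 2, 3, 4]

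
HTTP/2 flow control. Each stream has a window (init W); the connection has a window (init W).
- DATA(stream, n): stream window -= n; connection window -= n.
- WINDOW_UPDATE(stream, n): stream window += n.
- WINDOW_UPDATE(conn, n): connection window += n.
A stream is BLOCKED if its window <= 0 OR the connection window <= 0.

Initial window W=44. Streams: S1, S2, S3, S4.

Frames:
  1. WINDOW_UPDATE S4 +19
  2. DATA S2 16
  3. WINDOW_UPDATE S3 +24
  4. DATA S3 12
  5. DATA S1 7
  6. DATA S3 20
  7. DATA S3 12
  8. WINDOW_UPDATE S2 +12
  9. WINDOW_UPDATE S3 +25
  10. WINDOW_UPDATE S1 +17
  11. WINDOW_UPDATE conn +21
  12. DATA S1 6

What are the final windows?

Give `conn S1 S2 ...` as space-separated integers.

Op 1: conn=44 S1=44 S2=44 S3=44 S4=63 blocked=[]
Op 2: conn=28 S1=44 S2=28 S3=44 S4=63 blocked=[]
Op 3: conn=28 S1=44 S2=28 S3=68 S4=63 blocked=[]
Op 4: conn=16 S1=44 S2=28 S3=56 S4=63 blocked=[]
Op 5: conn=9 S1=37 S2=28 S3=56 S4=63 blocked=[]
Op 6: conn=-11 S1=37 S2=28 S3=36 S4=63 blocked=[1, 2, 3, 4]
Op 7: conn=-23 S1=37 S2=28 S3=24 S4=63 blocked=[1, 2, 3, 4]
Op 8: conn=-23 S1=37 S2=40 S3=24 S4=63 blocked=[1, 2, 3, 4]
Op 9: conn=-23 S1=37 S2=40 S3=49 S4=63 blocked=[1, 2, 3, 4]
Op 10: conn=-23 S1=54 S2=40 S3=49 S4=63 blocked=[1, 2, 3, 4]
Op 11: conn=-2 S1=54 S2=40 S3=49 S4=63 blocked=[1, 2, 3, 4]
Op 12: conn=-8 S1=48 S2=40 S3=49 S4=63 blocked=[1, 2, 3, 4]

Answer: -8 48 40 49 63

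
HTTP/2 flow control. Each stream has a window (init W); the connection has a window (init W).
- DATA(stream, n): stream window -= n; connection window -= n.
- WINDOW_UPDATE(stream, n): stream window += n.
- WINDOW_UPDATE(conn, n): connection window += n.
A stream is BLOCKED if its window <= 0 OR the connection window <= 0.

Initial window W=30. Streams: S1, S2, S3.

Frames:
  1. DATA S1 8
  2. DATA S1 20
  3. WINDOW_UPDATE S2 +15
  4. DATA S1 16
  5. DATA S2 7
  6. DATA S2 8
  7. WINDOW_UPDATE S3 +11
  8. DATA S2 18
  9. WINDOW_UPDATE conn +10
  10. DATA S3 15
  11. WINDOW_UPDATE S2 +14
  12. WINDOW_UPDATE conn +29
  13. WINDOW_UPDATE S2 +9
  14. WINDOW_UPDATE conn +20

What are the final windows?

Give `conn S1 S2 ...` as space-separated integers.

Answer: -3 -14 35 26

Derivation:
Op 1: conn=22 S1=22 S2=30 S3=30 blocked=[]
Op 2: conn=2 S1=2 S2=30 S3=30 blocked=[]
Op 3: conn=2 S1=2 S2=45 S3=30 blocked=[]
Op 4: conn=-14 S1=-14 S2=45 S3=30 blocked=[1, 2, 3]
Op 5: conn=-21 S1=-14 S2=38 S3=30 blocked=[1, 2, 3]
Op 6: conn=-29 S1=-14 S2=30 S3=30 blocked=[1, 2, 3]
Op 7: conn=-29 S1=-14 S2=30 S3=41 blocked=[1, 2, 3]
Op 8: conn=-47 S1=-14 S2=12 S3=41 blocked=[1, 2, 3]
Op 9: conn=-37 S1=-14 S2=12 S3=41 blocked=[1, 2, 3]
Op 10: conn=-52 S1=-14 S2=12 S3=26 blocked=[1, 2, 3]
Op 11: conn=-52 S1=-14 S2=26 S3=26 blocked=[1, 2, 3]
Op 12: conn=-23 S1=-14 S2=26 S3=26 blocked=[1, 2, 3]
Op 13: conn=-23 S1=-14 S2=35 S3=26 blocked=[1, 2, 3]
Op 14: conn=-3 S1=-14 S2=35 S3=26 blocked=[1, 2, 3]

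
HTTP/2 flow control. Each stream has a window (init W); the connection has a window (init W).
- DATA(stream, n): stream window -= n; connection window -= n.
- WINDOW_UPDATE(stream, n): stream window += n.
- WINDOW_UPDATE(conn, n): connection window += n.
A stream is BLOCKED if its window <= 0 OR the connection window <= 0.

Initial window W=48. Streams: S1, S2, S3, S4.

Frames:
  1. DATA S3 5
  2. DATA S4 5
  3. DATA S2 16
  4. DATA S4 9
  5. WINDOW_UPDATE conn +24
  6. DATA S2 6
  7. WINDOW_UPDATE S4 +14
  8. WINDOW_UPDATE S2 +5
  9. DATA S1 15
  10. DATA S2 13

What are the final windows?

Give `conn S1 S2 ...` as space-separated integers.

Answer: 3 33 18 43 48

Derivation:
Op 1: conn=43 S1=48 S2=48 S3=43 S4=48 blocked=[]
Op 2: conn=38 S1=48 S2=48 S3=43 S4=43 blocked=[]
Op 3: conn=22 S1=48 S2=32 S3=43 S4=43 blocked=[]
Op 4: conn=13 S1=48 S2=32 S3=43 S4=34 blocked=[]
Op 5: conn=37 S1=48 S2=32 S3=43 S4=34 blocked=[]
Op 6: conn=31 S1=48 S2=26 S3=43 S4=34 blocked=[]
Op 7: conn=31 S1=48 S2=26 S3=43 S4=48 blocked=[]
Op 8: conn=31 S1=48 S2=31 S3=43 S4=48 blocked=[]
Op 9: conn=16 S1=33 S2=31 S3=43 S4=48 blocked=[]
Op 10: conn=3 S1=33 S2=18 S3=43 S4=48 blocked=[]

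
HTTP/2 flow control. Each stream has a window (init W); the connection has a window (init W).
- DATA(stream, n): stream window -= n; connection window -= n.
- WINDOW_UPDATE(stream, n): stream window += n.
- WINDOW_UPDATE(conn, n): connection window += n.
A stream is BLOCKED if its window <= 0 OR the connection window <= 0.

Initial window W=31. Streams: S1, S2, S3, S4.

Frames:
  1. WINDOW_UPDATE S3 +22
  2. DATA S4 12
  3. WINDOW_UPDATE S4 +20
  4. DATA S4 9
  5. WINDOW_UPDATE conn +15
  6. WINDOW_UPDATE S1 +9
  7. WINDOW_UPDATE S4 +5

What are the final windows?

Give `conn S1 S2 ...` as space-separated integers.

Op 1: conn=31 S1=31 S2=31 S3=53 S4=31 blocked=[]
Op 2: conn=19 S1=31 S2=31 S3=53 S4=19 blocked=[]
Op 3: conn=19 S1=31 S2=31 S3=53 S4=39 blocked=[]
Op 4: conn=10 S1=31 S2=31 S3=53 S4=30 blocked=[]
Op 5: conn=25 S1=31 S2=31 S3=53 S4=30 blocked=[]
Op 6: conn=25 S1=40 S2=31 S3=53 S4=30 blocked=[]
Op 7: conn=25 S1=40 S2=31 S3=53 S4=35 blocked=[]

Answer: 25 40 31 53 35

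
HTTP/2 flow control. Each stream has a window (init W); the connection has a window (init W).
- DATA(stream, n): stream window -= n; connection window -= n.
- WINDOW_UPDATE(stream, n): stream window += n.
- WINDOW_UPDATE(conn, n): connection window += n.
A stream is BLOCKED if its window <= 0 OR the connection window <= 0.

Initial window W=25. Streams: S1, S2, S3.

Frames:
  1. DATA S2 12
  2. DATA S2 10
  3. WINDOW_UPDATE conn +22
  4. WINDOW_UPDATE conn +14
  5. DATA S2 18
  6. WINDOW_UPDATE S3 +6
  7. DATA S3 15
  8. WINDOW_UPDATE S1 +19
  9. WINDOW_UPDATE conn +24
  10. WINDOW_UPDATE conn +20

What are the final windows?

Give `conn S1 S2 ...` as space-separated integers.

Op 1: conn=13 S1=25 S2=13 S3=25 blocked=[]
Op 2: conn=3 S1=25 S2=3 S3=25 blocked=[]
Op 3: conn=25 S1=25 S2=3 S3=25 blocked=[]
Op 4: conn=39 S1=25 S2=3 S3=25 blocked=[]
Op 5: conn=21 S1=25 S2=-15 S3=25 blocked=[2]
Op 6: conn=21 S1=25 S2=-15 S3=31 blocked=[2]
Op 7: conn=6 S1=25 S2=-15 S3=16 blocked=[2]
Op 8: conn=6 S1=44 S2=-15 S3=16 blocked=[2]
Op 9: conn=30 S1=44 S2=-15 S3=16 blocked=[2]
Op 10: conn=50 S1=44 S2=-15 S3=16 blocked=[2]

Answer: 50 44 -15 16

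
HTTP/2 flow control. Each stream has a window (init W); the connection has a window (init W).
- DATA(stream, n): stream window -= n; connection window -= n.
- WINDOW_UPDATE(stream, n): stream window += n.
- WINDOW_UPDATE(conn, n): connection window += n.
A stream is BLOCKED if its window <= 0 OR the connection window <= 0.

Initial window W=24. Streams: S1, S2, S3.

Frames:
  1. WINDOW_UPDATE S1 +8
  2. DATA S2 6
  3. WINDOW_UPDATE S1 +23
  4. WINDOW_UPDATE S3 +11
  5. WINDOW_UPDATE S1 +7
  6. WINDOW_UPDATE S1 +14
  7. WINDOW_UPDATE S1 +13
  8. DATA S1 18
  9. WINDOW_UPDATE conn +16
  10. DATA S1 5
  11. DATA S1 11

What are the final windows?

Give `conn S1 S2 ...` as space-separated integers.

Op 1: conn=24 S1=32 S2=24 S3=24 blocked=[]
Op 2: conn=18 S1=32 S2=18 S3=24 blocked=[]
Op 3: conn=18 S1=55 S2=18 S3=24 blocked=[]
Op 4: conn=18 S1=55 S2=18 S3=35 blocked=[]
Op 5: conn=18 S1=62 S2=18 S3=35 blocked=[]
Op 6: conn=18 S1=76 S2=18 S3=35 blocked=[]
Op 7: conn=18 S1=89 S2=18 S3=35 blocked=[]
Op 8: conn=0 S1=71 S2=18 S3=35 blocked=[1, 2, 3]
Op 9: conn=16 S1=71 S2=18 S3=35 blocked=[]
Op 10: conn=11 S1=66 S2=18 S3=35 blocked=[]
Op 11: conn=0 S1=55 S2=18 S3=35 blocked=[1, 2, 3]

Answer: 0 55 18 35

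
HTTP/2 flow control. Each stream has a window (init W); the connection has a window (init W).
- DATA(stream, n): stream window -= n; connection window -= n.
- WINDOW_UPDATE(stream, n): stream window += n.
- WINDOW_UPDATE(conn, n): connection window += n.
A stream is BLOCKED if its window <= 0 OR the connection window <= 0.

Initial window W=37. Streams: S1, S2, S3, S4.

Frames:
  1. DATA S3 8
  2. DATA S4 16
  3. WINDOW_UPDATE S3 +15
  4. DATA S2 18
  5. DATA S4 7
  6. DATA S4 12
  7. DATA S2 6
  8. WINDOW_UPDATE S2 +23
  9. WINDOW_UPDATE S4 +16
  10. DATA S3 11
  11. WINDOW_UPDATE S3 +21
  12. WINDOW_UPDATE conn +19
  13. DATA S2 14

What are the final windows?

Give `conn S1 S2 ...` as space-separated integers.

Op 1: conn=29 S1=37 S2=37 S3=29 S4=37 blocked=[]
Op 2: conn=13 S1=37 S2=37 S3=29 S4=21 blocked=[]
Op 3: conn=13 S1=37 S2=37 S3=44 S4=21 blocked=[]
Op 4: conn=-5 S1=37 S2=19 S3=44 S4=21 blocked=[1, 2, 3, 4]
Op 5: conn=-12 S1=37 S2=19 S3=44 S4=14 blocked=[1, 2, 3, 4]
Op 6: conn=-24 S1=37 S2=19 S3=44 S4=2 blocked=[1, 2, 3, 4]
Op 7: conn=-30 S1=37 S2=13 S3=44 S4=2 blocked=[1, 2, 3, 4]
Op 8: conn=-30 S1=37 S2=36 S3=44 S4=2 blocked=[1, 2, 3, 4]
Op 9: conn=-30 S1=37 S2=36 S3=44 S4=18 blocked=[1, 2, 3, 4]
Op 10: conn=-41 S1=37 S2=36 S3=33 S4=18 blocked=[1, 2, 3, 4]
Op 11: conn=-41 S1=37 S2=36 S3=54 S4=18 blocked=[1, 2, 3, 4]
Op 12: conn=-22 S1=37 S2=36 S3=54 S4=18 blocked=[1, 2, 3, 4]
Op 13: conn=-36 S1=37 S2=22 S3=54 S4=18 blocked=[1, 2, 3, 4]

Answer: -36 37 22 54 18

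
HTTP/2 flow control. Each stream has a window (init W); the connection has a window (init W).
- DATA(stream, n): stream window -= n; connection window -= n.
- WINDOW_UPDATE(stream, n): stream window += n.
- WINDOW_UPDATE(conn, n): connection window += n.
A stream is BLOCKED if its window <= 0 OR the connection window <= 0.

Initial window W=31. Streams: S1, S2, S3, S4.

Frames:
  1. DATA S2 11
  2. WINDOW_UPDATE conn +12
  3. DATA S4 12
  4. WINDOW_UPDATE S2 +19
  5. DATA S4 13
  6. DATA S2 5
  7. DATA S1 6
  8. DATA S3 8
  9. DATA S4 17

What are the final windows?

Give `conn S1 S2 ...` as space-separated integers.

Op 1: conn=20 S1=31 S2=20 S3=31 S4=31 blocked=[]
Op 2: conn=32 S1=31 S2=20 S3=31 S4=31 blocked=[]
Op 3: conn=20 S1=31 S2=20 S3=31 S4=19 blocked=[]
Op 4: conn=20 S1=31 S2=39 S3=31 S4=19 blocked=[]
Op 5: conn=7 S1=31 S2=39 S3=31 S4=6 blocked=[]
Op 6: conn=2 S1=31 S2=34 S3=31 S4=6 blocked=[]
Op 7: conn=-4 S1=25 S2=34 S3=31 S4=6 blocked=[1, 2, 3, 4]
Op 8: conn=-12 S1=25 S2=34 S3=23 S4=6 blocked=[1, 2, 3, 4]
Op 9: conn=-29 S1=25 S2=34 S3=23 S4=-11 blocked=[1, 2, 3, 4]

Answer: -29 25 34 23 -11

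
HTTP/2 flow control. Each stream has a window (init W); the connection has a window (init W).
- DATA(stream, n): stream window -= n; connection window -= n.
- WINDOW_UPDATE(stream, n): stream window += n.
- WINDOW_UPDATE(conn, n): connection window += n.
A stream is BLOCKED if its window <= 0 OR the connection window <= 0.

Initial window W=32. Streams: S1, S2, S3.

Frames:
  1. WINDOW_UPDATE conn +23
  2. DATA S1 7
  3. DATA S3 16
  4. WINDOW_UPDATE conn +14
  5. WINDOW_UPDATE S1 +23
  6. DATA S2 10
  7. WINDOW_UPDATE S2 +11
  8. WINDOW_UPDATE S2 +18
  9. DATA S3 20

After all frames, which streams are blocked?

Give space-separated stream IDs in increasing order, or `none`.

Op 1: conn=55 S1=32 S2=32 S3=32 blocked=[]
Op 2: conn=48 S1=25 S2=32 S3=32 blocked=[]
Op 3: conn=32 S1=25 S2=32 S3=16 blocked=[]
Op 4: conn=46 S1=25 S2=32 S3=16 blocked=[]
Op 5: conn=46 S1=48 S2=32 S3=16 blocked=[]
Op 6: conn=36 S1=48 S2=22 S3=16 blocked=[]
Op 7: conn=36 S1=48 S2=33 S3=16 blocked=[]
Op 8: conn=36 S1=48 S2=51 S3=16 blocked=[]
Op 9: conn=16 S1=48 S2=51 S3=-4 blocked=[3]

Answer: S3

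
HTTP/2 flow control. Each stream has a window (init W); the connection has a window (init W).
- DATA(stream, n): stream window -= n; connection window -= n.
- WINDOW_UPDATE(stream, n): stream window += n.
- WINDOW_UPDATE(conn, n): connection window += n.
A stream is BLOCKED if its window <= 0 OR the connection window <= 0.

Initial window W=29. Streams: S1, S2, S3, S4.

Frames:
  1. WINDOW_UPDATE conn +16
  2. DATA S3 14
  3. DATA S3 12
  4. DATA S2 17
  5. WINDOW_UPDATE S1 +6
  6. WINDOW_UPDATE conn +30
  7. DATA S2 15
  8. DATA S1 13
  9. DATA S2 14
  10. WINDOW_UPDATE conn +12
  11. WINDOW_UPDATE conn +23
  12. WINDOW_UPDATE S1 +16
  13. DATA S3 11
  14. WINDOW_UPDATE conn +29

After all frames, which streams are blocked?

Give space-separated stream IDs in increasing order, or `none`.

Answer: S2 S3

Derivation:
Op 1: conn=45 S1=29 S2=29 S3=29 S4=29 blocked=[]
Op 2: conn=31 S1=29 S2=29 S3=15 S4=29 blocked=[]
Op 3: conn=19 S1=29 S2=29 S3=3 S4=29 blocked=[]
Op 4: conn=2 S1=29 S2=12 S3=3 S4=29 blocked=[]
Op 5: conn=2 S1=35 S2=12 S3=3 S4=29 blocked=[]
Op 6: conn=32 S1=35 S2=12 S3=3 S4=29 blocked=[]
Op 7: conn=17 S1=35 S2=-3 S3=3 S4=29 blocked=[2]
Op 8: conn=4 S1=22 S2=-3 S3=3 S4=29 blocked=[2]
Op 9: conn=-10 S1=22 S2=-17 S3=3 S4=29 blocked=[1, 2, 3, 4]
Op 10: conn=2 S1=22 S2=-17 S3=3 S4=29 blocked=[2]
Op 11: conn=25 S1=22 S2=-17 S3=3 S4=29 blocked=[2]
Op 12: conn=25 S1=38 S2=-17 S3=3 S4=29 blocked=[2]
Op 13: conn=14 S1=38 S2=-17 S3=-8 S4=29 blocked=[2, 3]
Op 14: conn=43 S1=38 S2=-17 S3=-8 S4=29 blocked=[2, 3]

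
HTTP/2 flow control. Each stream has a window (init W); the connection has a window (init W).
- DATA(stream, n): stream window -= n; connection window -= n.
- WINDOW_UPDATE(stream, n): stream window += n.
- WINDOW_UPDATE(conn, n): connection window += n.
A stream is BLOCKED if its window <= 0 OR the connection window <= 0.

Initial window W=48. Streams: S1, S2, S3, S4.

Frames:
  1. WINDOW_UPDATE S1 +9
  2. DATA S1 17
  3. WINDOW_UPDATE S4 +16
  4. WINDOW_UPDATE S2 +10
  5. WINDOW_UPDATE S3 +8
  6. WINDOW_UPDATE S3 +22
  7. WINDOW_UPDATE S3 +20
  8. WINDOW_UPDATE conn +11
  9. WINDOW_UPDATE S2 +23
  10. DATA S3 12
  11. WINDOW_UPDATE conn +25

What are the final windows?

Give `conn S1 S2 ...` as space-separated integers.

Op 1: conn=48 S1=57 S2=48 S3=48 S4=48 blocked=[]
Op 2: conn=31 S1=40 S2=48 S3=48 S4=48 blocked=[]
Op 3: conn=31 S1=40 S2=48 S3=48 S4=64 blocked=[]
Op 4: conn=31 S1=40 S2=58 S3=48 S4=64 blocked=[]
Op 5: conn=31 S1=40 S2=58 S3=56 S4=64 blocked=[]
Op 6: conn=31 S1=40 S2=58 S3=78 S4=64 blocked=[]
Op 7: conn=31 S1=40 S2=58 S3=98 S4=64 blocked=[]
Op 8: conn=42 S1=40 S2=58 S3=98 S4=64 blocked=[]
Op 9: conn=42 S1=40 S2=81 S3=98 S4=64 blocked=[]
Op 10: conn=30 S1=40 S2=81 S3=86 S4=64 blocked=[]
Op 11: conn=55 S1=40 S2=81 S3=86 S4=64 blocked=[]

Answer: 55 40 81 86 64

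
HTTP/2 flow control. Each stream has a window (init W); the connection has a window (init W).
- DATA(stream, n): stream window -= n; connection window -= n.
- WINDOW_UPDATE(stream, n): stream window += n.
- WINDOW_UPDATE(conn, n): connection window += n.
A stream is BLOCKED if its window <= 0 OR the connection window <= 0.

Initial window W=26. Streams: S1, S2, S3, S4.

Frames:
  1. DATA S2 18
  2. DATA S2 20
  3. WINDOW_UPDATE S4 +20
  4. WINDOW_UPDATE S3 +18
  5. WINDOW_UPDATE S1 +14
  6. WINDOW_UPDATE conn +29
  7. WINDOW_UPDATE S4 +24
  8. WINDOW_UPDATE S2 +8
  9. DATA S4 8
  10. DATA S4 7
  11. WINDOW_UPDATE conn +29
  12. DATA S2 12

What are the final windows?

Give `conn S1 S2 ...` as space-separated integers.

Answer: 19 40 -16 44 55

Derivation:
Op 1: conn=8 S1=26 S2=8 S3=26 S4=26 blocked=[]
Op 2: conn=-12 S1=26 S2=-12 S3=26 S4=26 blocked=[1, 2, 3, 4]
Op 3: conn=-12 S1=26 S2=-12 S3=26 S4=46 blocked=[1, 2, 3, 4]
Op 4: conn=-12 S1=26 S2=-12 S3=44 S4=46 blocked=[1, 2, 3, 4]
Op 5: conn=-12 S1=40 S2=-12 S3=44 S4=46 blocked=[1, 2, 3, 4]
Op 6: conn=17 S1=40 S2=-12 S3=44 S4=46 blocked=[2]
Op 7: conn=17 S1=40 S2=-12 S3=44 S4=70 blocked=[2]
Op 8: conn=17 S1=40 S2=-4 S3=44 S4=70 blocked=[2]
Op 9: conn=9 S1=40 S2=-4 S3=44 S4=62 blocked=[2]
Op 10: conn=2 S1=40 S2=-4 S3=44 S4=55 blocked=[2]
Op 11: conn=31 S1=40 S2=-4 S3=44 S4=55 blocked=[2]
Op 12: conn=19 S1=40 S2=-16 S3=44 S4=55 blocked=[2]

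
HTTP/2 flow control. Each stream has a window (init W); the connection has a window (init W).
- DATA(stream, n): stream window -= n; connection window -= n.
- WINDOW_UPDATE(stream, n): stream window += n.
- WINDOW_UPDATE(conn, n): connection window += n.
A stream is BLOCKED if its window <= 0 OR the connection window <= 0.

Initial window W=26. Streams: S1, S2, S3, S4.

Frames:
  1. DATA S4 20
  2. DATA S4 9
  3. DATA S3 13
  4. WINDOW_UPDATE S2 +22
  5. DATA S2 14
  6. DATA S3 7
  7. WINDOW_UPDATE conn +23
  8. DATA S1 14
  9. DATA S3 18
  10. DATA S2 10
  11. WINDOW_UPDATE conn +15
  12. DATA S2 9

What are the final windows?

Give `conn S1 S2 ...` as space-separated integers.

Op 1: conn=6 S1=26 S2=26 S3=26 S4=6 blocked=[]
Op 2: conn=-3 S1=26 S2=26 S3=26 S4=-3 blocked=[1, 2, 3, 4]
Op 3: conn=-16 S1=26 S2=26 S3=13 S4=-3 blocked=[1, 2, 3, 4]
Op 4: conn=-16 S1=26 S2=48 S3=13 S4=-3 blocked=[1, 2, 3, 4]
Op 5: conn=-30 S1=26 S2=34 S3=13 S4=-3 blocked=[1, 2, 3, 4]
Op 6: conn=-37 S1=26 S2=34 S3=6 S4=-3 blocked=[1, 2, 3, 4]
Op 7: conn=-14 S1=26 S2=34 S3=6 S4=-3 blocked=[1, 2, 3, 4]
Op 8: conn=-28 S1=12 S2=34 S3=6 S4=-3 blocked=[1, 2, 3, 4]
Op 9: conn=-46 S1=12 S2=34 S3=-12 S4=-3 blocked=[1, 2, 3, 4]
Op 10: conn=-56 S1=12 S2=24 S3=-12 S4=-3 blocked=[1, 2, 3, 4]
Op 11: conn=-41 S1=12 S2=24 S3=-12 S4=-3 blocked=[1, 2, 3, 4]
Op 12: conn=-50 S1=12 S2=15 S3=-12 S4=-3 blocked=[1, 2, 3, 4]

Answer: -50 12 15 -12 -3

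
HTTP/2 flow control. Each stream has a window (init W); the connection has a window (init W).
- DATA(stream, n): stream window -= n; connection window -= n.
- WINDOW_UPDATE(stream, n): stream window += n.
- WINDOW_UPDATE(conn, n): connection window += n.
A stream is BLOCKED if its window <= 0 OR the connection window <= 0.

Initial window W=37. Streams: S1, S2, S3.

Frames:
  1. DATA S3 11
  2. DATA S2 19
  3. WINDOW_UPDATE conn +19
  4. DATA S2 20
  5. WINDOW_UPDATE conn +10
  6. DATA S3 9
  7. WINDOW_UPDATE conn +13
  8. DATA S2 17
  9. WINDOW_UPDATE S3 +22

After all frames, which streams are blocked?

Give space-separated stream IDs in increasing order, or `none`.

Op 1: conn=26 S1=37 S2=37 S3=26 blocked=[]
Op 2: conn=7 S1=37 S2=18 S3=26 blocked=[]
Op 3: conn=26 S1=37 S2=18 S3=26 blocked=[]
Op 4: conn=6 S1=37 S2=-2 S3=26 blocked=[2]
Op 5: conn=16 S1=37 S2=-2 S3=26 blocked=[2]
Op 6: conn=7 S1=37 S2=-2 S3=17 blocked=[2]
Op 7: conn=20 S1=37 S2=-2 S3=17 blocked=[2]
Op 8: conn=3 S1=37 S2=-19 S3=17 blocked=[2]
Op 9: conn=3 S1=37 S2=-19 S3=39 blocked=[2]

Answer: S2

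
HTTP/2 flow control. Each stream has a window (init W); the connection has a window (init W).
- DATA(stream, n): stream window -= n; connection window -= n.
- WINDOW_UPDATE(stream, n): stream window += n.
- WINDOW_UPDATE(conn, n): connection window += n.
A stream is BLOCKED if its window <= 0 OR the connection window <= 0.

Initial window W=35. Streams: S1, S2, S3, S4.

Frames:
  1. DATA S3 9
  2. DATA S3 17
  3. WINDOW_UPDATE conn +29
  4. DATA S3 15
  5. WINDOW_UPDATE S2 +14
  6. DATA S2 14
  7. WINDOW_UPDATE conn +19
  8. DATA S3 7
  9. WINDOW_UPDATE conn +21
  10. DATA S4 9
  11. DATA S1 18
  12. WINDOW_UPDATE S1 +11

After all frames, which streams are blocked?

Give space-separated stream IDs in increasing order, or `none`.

Op 1: conn=26 S1=35 S2=35 S3=26 S4=35 blocked=[]
Op 2: conn=9 S1=35 S2=35 S3=9 S4=35 blocked=[]
Op 3: conn=38 S1=35 S2=35 S3=9 S4=35 blocked=[]
Op 4: conn=23 S1=35 S2=35 S3=-6 S4=35 blocked=[3]
Op 5: conn=23 S1=35 S2=49 S3=-6 S4=35 blocked=[3]
Op 6: conn=9 S1=35 S2=35 S3=-6 S4=35 blocked=[3]
Op 7: conn=28 S1=35 S2=35 S3=-6 S4=35 blocked=[3]
Op 8: conn=21 S1=35 S2=35 S3=-13 S4=35 blocked=[3]
Op 9: conn=42 S1=35 S2=35 S3=-13 S4=35 blocked=[3]
Op 10: conn=33 S1=35 S2=35 S3=-13 S4=26 blocked=[3]
Op 11: conn=15 S1=17 S2=35 S3=-13 S4=26 blocked=[3]
Op 12: conn=15 S1=28 S2=35 S3=-13 S4=26 blocked=[3]

Answer: S3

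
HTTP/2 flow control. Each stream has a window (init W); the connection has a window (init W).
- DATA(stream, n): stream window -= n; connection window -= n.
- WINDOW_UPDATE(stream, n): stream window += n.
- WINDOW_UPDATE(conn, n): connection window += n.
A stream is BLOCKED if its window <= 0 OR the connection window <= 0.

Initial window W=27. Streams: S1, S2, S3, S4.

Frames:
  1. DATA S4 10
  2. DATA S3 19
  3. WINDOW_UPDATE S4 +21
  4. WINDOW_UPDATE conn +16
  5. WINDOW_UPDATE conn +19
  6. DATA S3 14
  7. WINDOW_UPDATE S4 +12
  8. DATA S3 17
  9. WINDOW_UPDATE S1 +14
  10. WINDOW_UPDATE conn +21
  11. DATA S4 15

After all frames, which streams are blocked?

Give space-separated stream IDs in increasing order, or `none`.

Op 1: conn=17 S1=27 S2=27 S3=27 S4=17 blocked=[]
Op 2: conn=-2 S1=27 S2=27 S3=8 S4=17 blocked=[1, 2, 3, 4]
Op 3: conn=-2 S1=27 S2=27 S3=8 S4=38 blocked=[1, 2, 3, 4]
Op 4: conn=14 S1=27 S2=27 S3=8 S4=38 blocked=[]
Op 5: conn=33 S1=27 S2=27 S3=8 S4=38 blocked=[]
Op 6: conn=19 S1=27 S2=27 S3=-6 S4=38 blocked=[3]
Op 7: conn=19 S1=27 S2=27 S3=-6 S4=50 blocked=[3]
Op 8: conn=2 S1=27 S2=27 S3=-23 S4=50 blocked=[3]
Op 9: conn=2 S1=41 S2=27 S3=-23 S4=50 blocked=[3]
Op 10: conn=23 S1=41 S2=27 S3=-23 S4=50 blocked=[3]
Op 11: conn=8 S1=41 S2=27 S3=-23 S4=35 blocked=[3]

Answer: S3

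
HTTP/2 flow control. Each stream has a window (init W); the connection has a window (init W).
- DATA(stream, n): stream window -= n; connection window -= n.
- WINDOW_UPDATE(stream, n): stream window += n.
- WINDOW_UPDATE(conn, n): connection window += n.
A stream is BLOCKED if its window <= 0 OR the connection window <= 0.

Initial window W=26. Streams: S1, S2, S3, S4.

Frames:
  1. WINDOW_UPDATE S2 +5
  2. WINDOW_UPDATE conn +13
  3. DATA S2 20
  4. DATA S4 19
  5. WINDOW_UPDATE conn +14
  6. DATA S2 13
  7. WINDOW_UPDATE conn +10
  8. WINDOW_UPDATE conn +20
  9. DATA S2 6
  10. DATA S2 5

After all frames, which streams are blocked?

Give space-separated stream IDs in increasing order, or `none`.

Answer: S2

Derivation:
Op 1: conn=26 S1=26 S2=31 S3=26 S4=26 blocked=[]
Op 2: conn=39 S1=26 S2=31 S3=26 S4=26 blocked=[]
Op 3: conn=19 S1=26 S2=11 S3=26 S4=26 blocked=[]
Op 4: conn=0 S1=26 S2=11 S3=26 S4=7 blocked=[1, 2, 3, 4]
Op 5: conn=14 S1=26 S2=11 S3=26 S4=7 blocked=[]
Op 6: conn=1 S1=26 S2=-2 S3=26 S4=7 blocked=[2]
Op 7: conn=11 S1=26 S2=-2 S3=26 S4=7 blocked=[2]
Op 8: conn=31 S1=26 S2=-2 S3=26 S4=7 blocked=[2]
Op 9: conn=25 S1=26 S2=-8 S3=26 S4=7 blocked=[2]
Op 10: conn=20 S1=26 S2=-13 S3=26 S4=7 blocked=[2]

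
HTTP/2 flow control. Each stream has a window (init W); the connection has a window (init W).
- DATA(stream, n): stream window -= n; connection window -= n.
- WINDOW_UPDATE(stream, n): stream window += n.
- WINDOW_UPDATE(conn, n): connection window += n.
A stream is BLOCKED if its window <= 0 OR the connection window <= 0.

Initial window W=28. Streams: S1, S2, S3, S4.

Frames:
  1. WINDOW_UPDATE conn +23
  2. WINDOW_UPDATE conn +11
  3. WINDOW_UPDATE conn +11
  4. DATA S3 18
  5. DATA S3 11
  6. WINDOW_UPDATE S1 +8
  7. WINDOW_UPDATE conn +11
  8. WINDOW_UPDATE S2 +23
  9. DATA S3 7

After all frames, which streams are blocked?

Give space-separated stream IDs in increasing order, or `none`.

Op 1: conn=51 S1=28 S2=28 S3=28 S4=28 blocked=[]
Op 2: conn=62 S1=28 S2=28 S3=28 S4=28 blocked=[]
Op 3: conn=73 S1=28 S2=28 S3=28 S4=28 blocked=[]
Op 4: conn=55 S1=28 S2=28 S3=10 S4=28 blocked=[]
Op 5: conn=44 S1=28 S2=28 S3=-1 S4=28 blocked=[3]
Op 6: conn=44 S1=36 S2=28 S3=-1 S4=28 blocked=[3]
Op 7: conn=55 S1=36 S2=28 S3=-1 S4=28 blocked=[3]
Op 8: conn=55 S1=36 S2=51 S3=-1 S4=28 blocked=[3]
Op 9: conn=48 S1=36 S2=51 S3=-8 S4=28 blocked=[3]

Answer: S3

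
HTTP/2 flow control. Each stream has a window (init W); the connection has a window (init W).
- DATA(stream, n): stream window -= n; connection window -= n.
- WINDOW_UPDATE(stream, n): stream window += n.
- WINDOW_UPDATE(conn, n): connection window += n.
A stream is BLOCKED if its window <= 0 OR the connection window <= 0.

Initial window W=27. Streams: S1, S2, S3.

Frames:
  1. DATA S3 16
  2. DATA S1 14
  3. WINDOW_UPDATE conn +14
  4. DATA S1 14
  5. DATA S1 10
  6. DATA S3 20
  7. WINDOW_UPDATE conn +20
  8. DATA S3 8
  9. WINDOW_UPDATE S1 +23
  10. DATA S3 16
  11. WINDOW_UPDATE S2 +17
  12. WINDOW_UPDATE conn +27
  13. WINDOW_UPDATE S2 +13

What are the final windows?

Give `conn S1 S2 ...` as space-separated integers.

Answer: -10 12 57 -33

Derivation:
Op 1: conn=11 S1=27 S2=27 S3=11 blocked=[]
Op 2: conn=-3 S1=13 S2=27 S3=11 blocked=[1, 2, 3]
Op 3: conn=11 S1=13 S2=27 S3=11 blocked=[]
Op 4: conn=-3 S1=-1 S2=27 S3=11 blocked=[1, 2, 3]
Op 5: conn=-13 S1=-11 S2=27 S3=11 blocked=[1, 2, 3]
Op 6: conn=-33 S1=-11 S2=27 S3=-9 blocked=[1, 2, 3]
Op 7: conn=-13 S1=-11 S2=27 S3=-9 blocked=[1, 2, 3]
Op 8: conn=-21 S1=-11 S2=27 S3=-17 blocked=[1, 2, 3]
Op 9: conn=-21 S1=12 S2=27 S3=-17 blocked=[1, 2, 3]
Op 10: conn=-37 S1=12 S2=27 S3=-33 blocked=[1, 2, 3]
Op 11: conn=-37 S1=12 S2=44 S3=-33 blocked=[1, 2, 3]
Op 12: conn=-10 S1=12 S2=44 S3=-33 blocked=[1, 2, 3]
Op 13: conn=-10 S1=12 S2=57 S3=-33 blocked=[1, 2, 3]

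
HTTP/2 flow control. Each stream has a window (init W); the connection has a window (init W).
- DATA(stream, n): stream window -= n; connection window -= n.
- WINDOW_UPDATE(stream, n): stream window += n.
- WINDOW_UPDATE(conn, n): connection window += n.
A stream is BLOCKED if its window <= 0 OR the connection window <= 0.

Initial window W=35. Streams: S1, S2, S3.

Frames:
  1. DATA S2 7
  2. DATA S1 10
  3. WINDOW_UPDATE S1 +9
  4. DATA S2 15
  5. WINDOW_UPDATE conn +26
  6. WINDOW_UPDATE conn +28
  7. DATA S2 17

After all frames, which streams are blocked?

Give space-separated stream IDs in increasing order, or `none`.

Answer: S2

Derivation:
Op 1: conn=28 S1=35 S2=28 S3=35 blocked=[]
Op 2: conn=18 S1=25 S2=28 S3=35 blocked=[]
Op 3: conn=18 S1=34 S2=28 S3=35 blocked=[]
Op 4: conn=3 S1=34 S2=13 S3=35 blocked=[]
Op 5: conn=29 S1=34 S2=13 S3=35 blocked=[]
Op 6: conn=57 S1=34 S2=13 S3=35 blocked=[]
Op 7: conn=40 S1=34 S2=-4 S3=35 blocked=[2]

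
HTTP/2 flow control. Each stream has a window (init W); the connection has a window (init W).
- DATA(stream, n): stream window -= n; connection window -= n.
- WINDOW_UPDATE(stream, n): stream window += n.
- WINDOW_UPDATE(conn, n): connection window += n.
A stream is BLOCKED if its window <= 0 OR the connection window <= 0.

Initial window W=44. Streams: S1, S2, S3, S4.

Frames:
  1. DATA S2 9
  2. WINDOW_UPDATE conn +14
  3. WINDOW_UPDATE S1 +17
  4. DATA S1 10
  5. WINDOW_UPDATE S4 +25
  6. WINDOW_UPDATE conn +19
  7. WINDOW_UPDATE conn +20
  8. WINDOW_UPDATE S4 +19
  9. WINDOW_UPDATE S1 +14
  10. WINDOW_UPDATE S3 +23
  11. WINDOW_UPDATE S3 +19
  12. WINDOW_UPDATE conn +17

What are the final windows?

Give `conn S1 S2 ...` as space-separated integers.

Op 1: conn=35 S1=44 S2=35 S3=44 S4=44 blocked=[]
Op 2: conn=49 S1=44 S2=35 S3=44 S4=44 blocked=[]
Op 3: conn=49 S1=61 S2=35 S3=44 S4=44 blocked=[]
Op 4: conn=39 S1=51 S2=35 S3=44 S4=44 blocked=[]
Op 5: conn=39 S1=51 S2=35 S3=44 S4=69 blocked=[]
Op 6: conn=58 S1=51 S2=35 S3=44 S4=69 blocked=[]
Op 7: conn=78 S1=51 S2=35 S3=44 S4=69 blocked=[]
Op 8: conn=78 S1=51 S2=35 S3=44 S4=88 blocked=[]
Op 9: conn=78 S1=65 S2=35 S3=44 S4=88 blocked=[]
Op 10: conn=78 S1=65 S2=35 S3=67 S4=88 blocked=[]
Op 11: conn=78 S1=65 S2=35 S3=86 S4=88 blocked=[]
Op 12: conn=95 S1=65 S2=35 S3=86 S4=88 blocked=[]

Answer: 95 65 35 86 88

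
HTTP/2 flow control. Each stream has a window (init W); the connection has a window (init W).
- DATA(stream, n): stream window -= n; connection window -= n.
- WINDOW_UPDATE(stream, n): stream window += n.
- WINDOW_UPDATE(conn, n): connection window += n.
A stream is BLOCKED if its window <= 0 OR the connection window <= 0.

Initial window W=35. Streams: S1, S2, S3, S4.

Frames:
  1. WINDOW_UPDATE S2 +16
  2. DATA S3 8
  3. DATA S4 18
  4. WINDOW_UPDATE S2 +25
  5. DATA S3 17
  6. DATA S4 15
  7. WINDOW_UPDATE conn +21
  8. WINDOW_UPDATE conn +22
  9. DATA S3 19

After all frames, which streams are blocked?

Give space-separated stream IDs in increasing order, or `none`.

Op 1: conn=35 S1=35 S2=51 S3=35 S4=35 blocked=[]
Op 2: conn=27 S1=35 S2=51 S3=27 S4=35 blocked=[]
Op 3: conn=9 S1=35 S2=51 S3=27 S4=17 blocked=[]
Op 4: conn=9 S1=35 S2=76 S3=27 S4=17 blocked=[]
Op 5: conn=-8 S1=35 S2=76 S3=10 S4=17 blocked=[1, 2, 3, 4]
Op 6: conn=-23 S1=35 S2=76 S3=10 S4=2 blocked=[1, 2, 3, 4]
Op 7: conn=-2 S1=35 S2=76 S3=10 S4=2 blocked=[1, 2, 3, 4]
Op 8: conn=20 S1=35 S2=76 S3=10 S4=2 blocked=[]
Op 9: conn=1 S1=35 S2=76 S3=-9 S4=2 blocked=[3]

Answer: S3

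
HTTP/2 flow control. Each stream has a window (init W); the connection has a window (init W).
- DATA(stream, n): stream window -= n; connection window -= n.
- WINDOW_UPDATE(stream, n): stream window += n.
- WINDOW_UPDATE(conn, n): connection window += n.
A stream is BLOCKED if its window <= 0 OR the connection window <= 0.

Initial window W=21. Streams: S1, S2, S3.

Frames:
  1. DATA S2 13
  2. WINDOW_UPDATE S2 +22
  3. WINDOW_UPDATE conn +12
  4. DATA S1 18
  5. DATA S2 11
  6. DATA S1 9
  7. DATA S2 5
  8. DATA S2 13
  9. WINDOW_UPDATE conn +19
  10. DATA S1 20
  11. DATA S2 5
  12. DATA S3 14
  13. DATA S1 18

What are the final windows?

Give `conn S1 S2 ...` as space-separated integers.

Op 1: conn=8 S1=21 S2=8 S3=21 blocked=[]
Op 2: conn=8 S1=21 S2=30 S3=21 blocked=[]
Op 3: conn=20 S1=21 S2=30 S3=21 blocked=[]
Op 4: conn=2 S1=3 S2=30 S3=21 blocked=[]
Op 5: conn=-9 S1=3 S2=19 S3=21 blocked=[1, 2, 3]
Op 6: conn=-18 S1=-6 S2=19 S3=21 blocked=[1, 2, 3]
Op 7: conn=-23 S1=-6 S2=14 S3=21 blocked=[1, 2, 3]
Op 8: conn=-36 S1=-6 S2=1 S3=21 blocked=[1, 2, 3]
Op 9: conn=-17 S1=-6 S2=1 S3=21 blocked=[1, 2, 3]
Op 10: conn=-37 S1=-26 S2=1 S3=21 blocked=[1, 2, 3]
Op 11: conn=-42 S1=-26 S2=-4 S3=21 blocked=[1, 2, 3]
Op 12: conn=-56 S1=-26 S2=-4 S3=7 blocked=[1, 2, 3]
Op 13: conn=-74 S1=-44 S2=-4 S3=7 blocked=[1, 2, 3]

Answer: -74 -44 -4 7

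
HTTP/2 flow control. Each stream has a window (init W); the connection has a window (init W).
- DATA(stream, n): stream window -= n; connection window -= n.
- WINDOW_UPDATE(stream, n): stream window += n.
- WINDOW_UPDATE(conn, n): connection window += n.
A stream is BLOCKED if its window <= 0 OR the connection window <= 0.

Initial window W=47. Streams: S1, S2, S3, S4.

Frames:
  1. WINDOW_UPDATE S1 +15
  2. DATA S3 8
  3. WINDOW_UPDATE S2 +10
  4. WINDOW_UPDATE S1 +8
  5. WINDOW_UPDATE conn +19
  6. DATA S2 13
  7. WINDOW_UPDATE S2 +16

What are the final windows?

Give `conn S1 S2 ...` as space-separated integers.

Answer: 45 70 60 39 47

Derivation:
Op 1: conn=47 S1=62 S2=47 S3=47 S4=47 blocked=[]
Op 2: conn=39 S1=62 S2=47 S3=39 S4=47 blocked=[]
Op 3: conn=39 S1=62 S2=57 S3=39 S4=47 blocked=[]
Op 4: conn=39 S1=70 S2=57 S3=39 S4=47 blocked=[]
Op 5: conn=58 S1=70 S2=57 S3=39 S4=47 blocked=[]
Op 6: conn=45 S1=70 S2=44 S3=39 S4=47 blocked=[]
Op 7: conn=45 S1=70 S2=60 S3=39 S4=47 blocked=[]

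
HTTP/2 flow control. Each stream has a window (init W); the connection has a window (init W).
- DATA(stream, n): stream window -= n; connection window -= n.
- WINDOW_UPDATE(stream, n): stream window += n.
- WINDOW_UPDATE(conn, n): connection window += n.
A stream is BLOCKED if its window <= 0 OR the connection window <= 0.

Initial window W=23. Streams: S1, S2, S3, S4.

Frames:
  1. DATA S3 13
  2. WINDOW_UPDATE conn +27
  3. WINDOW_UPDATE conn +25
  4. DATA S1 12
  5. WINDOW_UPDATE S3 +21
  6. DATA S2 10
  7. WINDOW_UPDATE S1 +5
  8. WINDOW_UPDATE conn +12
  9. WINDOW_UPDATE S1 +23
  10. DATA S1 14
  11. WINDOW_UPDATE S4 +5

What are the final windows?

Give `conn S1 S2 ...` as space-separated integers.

Answer: 38 25 13 31 28

Derivation:
Op 1: conn=10 S1=23 S2=23 S3=10 S4=23 blocked=[]
Op 2: conn=37 S1=23 S2=23 S3=10 S4=23 blocked=[]
Op 3: conn=62 S1=23 S2=23 S3=10 S4=23 blocked=[]
Op 4: conn=50 S1=11 S2=23 S3=10 S4=23 blocked=[]
Op 5: conn=50 S1=11 S2=23 S3=31 S4=23 blocked=[]
Op 6: conn=40 S1=11 S2=13 S3=31 S4=23 blocked=[]
Op 7: conn=40 S1=16 S2=13 S3=31 S4=23 blocked=[]
Op 8: conn=52 S1=16 S2=13 S3=31 S4=23 blocked=[]
Op 9: conn=52 S1=39 S2=13 S3=31 S4=23 blocked=[]
Op 10: conn=38 S1=25 S2=13 S3=31 S4=23 blocked=[]
Op 11: conn=38 S1=25 S2=13 S3=31 S4=28 blocked=[]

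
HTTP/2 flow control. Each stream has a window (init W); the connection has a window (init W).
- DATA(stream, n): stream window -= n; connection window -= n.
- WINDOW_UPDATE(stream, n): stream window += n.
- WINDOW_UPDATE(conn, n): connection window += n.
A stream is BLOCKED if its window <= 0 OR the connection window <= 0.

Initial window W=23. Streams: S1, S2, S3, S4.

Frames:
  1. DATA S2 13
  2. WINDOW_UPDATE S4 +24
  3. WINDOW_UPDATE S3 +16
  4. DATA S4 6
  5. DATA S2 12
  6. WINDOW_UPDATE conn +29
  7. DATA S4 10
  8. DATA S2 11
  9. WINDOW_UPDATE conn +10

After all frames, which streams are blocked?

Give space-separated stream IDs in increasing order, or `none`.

Op 1: conn=10 S1=23 S2=10 S3=23 S4=23 blocked=[]
Op 2: conn=10 S1=23 S2=10 S3=23 S4=47 blocked=[]
Op 3: conn=10 S1=23 S2=10 S3=39 S4=47 blocked=[]
Op 4: conn=4 S1=23 S2=10 S3=39 S4=41 blocked=[]
Op 5: conn=-8 S1=23 S2=-2 S3=39 S4=41 blocked=[1, 2, 3, 4]
Op 6: conn=21 S1=23 S2=-2 S3=39 S4=41 blocked=[2]
Op 7: conn=11 S1=23 S2=-2 S3=39 S4=31 blocked=[2]
Op 8: conn=0 S1=23 S2=-13 S3=39 S4=31 blocked=[1, 2, 3, 4]
Op 9: conn=10 S1=23 S2=-13 S3=39 S4=31 blocked=[2]

Answer: S2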